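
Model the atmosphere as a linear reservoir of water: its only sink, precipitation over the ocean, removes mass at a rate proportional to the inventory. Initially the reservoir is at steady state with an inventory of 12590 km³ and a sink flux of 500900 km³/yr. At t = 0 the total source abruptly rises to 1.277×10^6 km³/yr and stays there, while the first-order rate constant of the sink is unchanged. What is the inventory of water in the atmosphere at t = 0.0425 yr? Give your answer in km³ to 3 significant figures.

Residence time τ = M₀/F₀ = 0.02513 yr. The eventual steady state is M_∞ = M₀·(F₁/F₀) = 12590 × 1.277×10^6/500900 = 32097 km³.
The anomaly ΔM(t) = M(t) − M_∞ decays as ΔM₀·e^(−t/τ) with ΔM₀ = 12590 − 32097 = −19510 km³.
At t = 0.0425 yr, e^(−t/τ) = e^(−1.691) = 0.1844, so ΔM = −3596 km³ and M = 32097 − 3596 = 28501 km³.

28500 km³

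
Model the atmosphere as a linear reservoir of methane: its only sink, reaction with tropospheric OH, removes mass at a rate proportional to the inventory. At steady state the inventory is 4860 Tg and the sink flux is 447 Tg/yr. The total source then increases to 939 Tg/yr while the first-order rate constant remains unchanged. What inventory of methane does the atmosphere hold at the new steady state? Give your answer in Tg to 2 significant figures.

10000 Tg

Rate constant k = F/M = 447 / 4860 = 0.09198 yr⁻¹.
At the new steady state, source = k·M_new ⇒ M_new = 939 / 0.09198 = 10210 Tg.
(Equivalently M_new = M × F_new/F_old = 4860 × 939/447.)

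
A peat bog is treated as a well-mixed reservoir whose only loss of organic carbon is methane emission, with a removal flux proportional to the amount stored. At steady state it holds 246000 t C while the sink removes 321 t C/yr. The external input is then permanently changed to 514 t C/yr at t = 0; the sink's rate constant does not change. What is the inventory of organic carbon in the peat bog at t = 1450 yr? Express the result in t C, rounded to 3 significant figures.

τ = M₀/F₀ = 246000/321 = 766.4 yr; rate constant k = 1/τ.
New steady state M_∞ = F₁/k = F₁·τ = 514 × 766.4 = 393910 t C.
M(t) = M_∞ + (M₀ − M_∞)·e^(−t/τ); t/τ = 1450/766.4 = 1.892, so e^(−t/τ) = 0.1508.
M(t) = 393910 − 147900 × 0.1508 = 371610 t C.

372000 t C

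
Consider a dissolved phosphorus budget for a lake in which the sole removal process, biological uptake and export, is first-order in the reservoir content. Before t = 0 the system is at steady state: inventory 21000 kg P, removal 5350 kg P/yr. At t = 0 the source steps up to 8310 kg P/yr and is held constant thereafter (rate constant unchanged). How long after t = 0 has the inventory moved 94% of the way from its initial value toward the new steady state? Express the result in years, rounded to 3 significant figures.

τ = M₀/F₀ = 21000/5350 = 3.925 yr.
The remaining gap fraction is e^(−t/τ); 94% covered ⇒ e^(−t/τ) = 0.0600.
t = −τ ln(0.0600) = 3.925 × 2.813 = 11.04 yr.

11.0 yr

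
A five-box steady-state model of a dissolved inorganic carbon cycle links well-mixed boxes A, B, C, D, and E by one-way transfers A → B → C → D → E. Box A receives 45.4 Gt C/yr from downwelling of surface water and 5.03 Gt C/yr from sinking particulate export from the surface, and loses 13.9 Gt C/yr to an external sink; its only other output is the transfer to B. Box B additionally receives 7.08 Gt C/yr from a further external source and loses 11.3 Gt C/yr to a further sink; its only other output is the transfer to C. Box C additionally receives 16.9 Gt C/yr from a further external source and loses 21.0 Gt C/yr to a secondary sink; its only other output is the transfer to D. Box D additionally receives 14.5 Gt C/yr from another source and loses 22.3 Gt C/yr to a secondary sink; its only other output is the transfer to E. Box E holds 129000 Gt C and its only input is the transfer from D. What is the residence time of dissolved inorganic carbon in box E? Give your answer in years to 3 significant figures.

6320 yr

Box A: F(A→B) = (45.4 + 5.03) − 13.9 = 36.530 Gt C/yr.
Box B: F(B→C) = (36.530 + 7.08) − 11.3 = 32.310 Gt C/yr.
Box C: F(C→D) = (32.310 + 16.9) − 21.0 = 28.210 Gt C/yr.
Box D: F(D→E) = (28.210 + 14.5) − 22.3 = 20.410 Gt C/yr.
Box E throughput = its input = 20.410 Gt C/yr; τ = 129000 / 20.410 = 6320 yr.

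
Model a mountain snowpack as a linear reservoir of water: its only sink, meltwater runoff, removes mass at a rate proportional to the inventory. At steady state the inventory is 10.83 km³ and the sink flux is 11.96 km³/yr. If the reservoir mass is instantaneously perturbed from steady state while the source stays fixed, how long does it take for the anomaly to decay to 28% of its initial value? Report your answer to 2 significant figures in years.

1.2 yr

For a linear reservoir the anomaly decays as exp(−t/τ) with τ = M/F = 10.83/11.96 = 0.9055 yr.
exp(−t/τ) = 0.28 ⇒ t = −τ ln(0.28) = 0.9055 × 1.273 = 1.153 yr.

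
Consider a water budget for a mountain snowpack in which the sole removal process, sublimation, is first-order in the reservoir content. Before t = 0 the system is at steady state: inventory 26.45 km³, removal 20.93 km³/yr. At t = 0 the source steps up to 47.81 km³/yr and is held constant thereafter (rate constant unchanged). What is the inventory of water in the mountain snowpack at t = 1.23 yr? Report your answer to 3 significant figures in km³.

47.6 km³

Residence time τ = M₀/F₀ = 1.264 yr. The eventual steady state is M_∞ = M₀·(F₁/F₀) = 26.45 × 47.81/20.93 = 60.419 km³.
The anomaly ΔM(t) = M(t) − M_∞ decays as ΔM₀·e^(−t/τ) with ΔM₀ = 26.45 − 60.419 = −33.97 km³.
At t = 1.23 yr, e^(−t/τ) = e^(−0.9733) = 0.3778, so ΔM = −12.83 km³ and M = 60.419 − 12.83 = 47.585 km³.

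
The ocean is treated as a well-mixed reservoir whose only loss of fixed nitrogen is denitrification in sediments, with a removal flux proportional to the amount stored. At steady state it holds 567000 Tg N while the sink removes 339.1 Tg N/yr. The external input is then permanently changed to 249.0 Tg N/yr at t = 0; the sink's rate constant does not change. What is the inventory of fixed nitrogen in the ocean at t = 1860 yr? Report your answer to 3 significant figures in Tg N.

Residence time τ = M₀/F₀ = 1672 yr. The eventual steady state is M_∞ = M₀·(F₁/F₀) = 567000 × 249.0/339.1 = 416350 Tg N.
The anomaly ΔM(t) = M(t) − M_∞ decays as ΔM₀·e^(−t/τ) with ΔM₀ = 567000 − 416350 = 150700 Tg N.
At t = 1860 yr, e^(−t/τ) = e^(−1.112) = 0.3288, so ΔM = 49530 Tg N and M = 416350 + 49530 = 465880 Tg N.

466000 Tg N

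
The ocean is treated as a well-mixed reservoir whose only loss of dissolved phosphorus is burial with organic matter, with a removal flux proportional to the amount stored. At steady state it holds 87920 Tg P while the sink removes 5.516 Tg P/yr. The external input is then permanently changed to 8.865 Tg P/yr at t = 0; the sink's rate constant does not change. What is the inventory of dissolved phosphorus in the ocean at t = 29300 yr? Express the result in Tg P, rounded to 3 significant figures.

The sink rate constant is k = F₀/M₀ = 5.516/87920 = 6.274×10^-5 yr⁻¹.
Solving dM/dt = F₁ − kM with M(0) = M₀ gives M(t) = F₁/k + (M₀ − F₁/k)·e^(−kt).
F₁/k = 8.865/6.274×10^-5 = 141300 Tg P; kt = 6.274×10^-5 × 29300 = 1.838, e^(−kt) = 0.1591.
M(29300) = 141300 + (87920 − 141300) × 0.1591 = 141300 − 8493 = 132810 Tg P.

133000 Tg P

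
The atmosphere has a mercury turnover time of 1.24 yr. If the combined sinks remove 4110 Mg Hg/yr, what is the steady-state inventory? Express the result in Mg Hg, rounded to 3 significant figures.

5100 Mg Hg

τ = M/F ⇒ M = τ × F = 1.24 × 4110 = 5096 Mg Hg.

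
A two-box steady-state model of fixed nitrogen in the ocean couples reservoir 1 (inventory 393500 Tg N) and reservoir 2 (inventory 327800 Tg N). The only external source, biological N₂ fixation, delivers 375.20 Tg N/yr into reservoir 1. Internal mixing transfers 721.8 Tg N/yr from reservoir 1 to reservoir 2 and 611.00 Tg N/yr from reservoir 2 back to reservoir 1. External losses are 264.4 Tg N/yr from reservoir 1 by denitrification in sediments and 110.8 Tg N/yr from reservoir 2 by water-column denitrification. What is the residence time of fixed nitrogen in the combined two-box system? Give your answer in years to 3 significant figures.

1920 yr

For the system as a whole, the A↔B exchange is internal and contributes nothing to the throughput; only the external sinks remove mass.
M_total = 393500 + 327800 = 721300 Tg N.
ΣF_external_out = 264.4 + 110.8 = 375.20 Tg N/yr.
τ = M_total / ΣF_ext = 721300 / 375.20 = 1922 yr.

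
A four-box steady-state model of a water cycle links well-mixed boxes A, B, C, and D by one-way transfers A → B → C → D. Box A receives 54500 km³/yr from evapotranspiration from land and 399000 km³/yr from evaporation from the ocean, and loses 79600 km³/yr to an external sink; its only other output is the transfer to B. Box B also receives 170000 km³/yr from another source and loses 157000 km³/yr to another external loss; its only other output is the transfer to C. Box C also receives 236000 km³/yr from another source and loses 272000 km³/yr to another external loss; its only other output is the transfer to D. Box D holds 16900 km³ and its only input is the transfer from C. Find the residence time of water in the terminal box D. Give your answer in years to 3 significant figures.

0.0482 yr

Box A: F(A→B) = (54500 + 399000) − 79600 = 373900 km³/yr.
Box B: F(B→C) = (373900 + 170000) − 157000 = 386900 km³/yr.
Box C: F(C→D) = (386900 + 236000) − 272000 = 350900 km³/yr.
Box D throughput = its input = 350900 km³/yr; τ = 16900 / 350900 = 0.04816 yr.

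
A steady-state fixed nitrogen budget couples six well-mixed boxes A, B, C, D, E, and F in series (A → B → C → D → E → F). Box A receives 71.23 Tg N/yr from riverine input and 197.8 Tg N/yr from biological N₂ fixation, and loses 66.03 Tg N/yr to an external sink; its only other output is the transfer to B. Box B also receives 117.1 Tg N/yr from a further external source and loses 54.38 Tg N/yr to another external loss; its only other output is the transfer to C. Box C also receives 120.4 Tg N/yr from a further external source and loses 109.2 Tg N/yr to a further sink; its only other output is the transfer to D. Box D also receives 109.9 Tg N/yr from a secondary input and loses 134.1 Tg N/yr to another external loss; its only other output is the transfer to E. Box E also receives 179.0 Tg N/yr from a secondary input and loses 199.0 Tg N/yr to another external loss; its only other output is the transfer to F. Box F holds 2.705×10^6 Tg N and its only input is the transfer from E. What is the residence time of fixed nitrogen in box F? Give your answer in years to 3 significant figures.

Box A: F(A→B) = (71.23 + 197.8) − 66.03 = 203.00 Tg N/yr.
Box B: F(B→C) = (203.00 + 117.1) − 54.38 = 265.72 Tg N/yr.
Box C: F(C→D) = (265.72 + 120.4) − 109.2 = 276.92 Tg N/yr.
Box D: F(D→E) = (276.92 + 109.9) − 134.1 = 252.72 Tg N/yr.
Box E: F(E→F) = (252.72 + 179.0) − 199.0 = 232.72 Tg N/yr.
Box F throughput = its input = 232.72 Tg N/yr; τ = 2.705×10^6 / 232.72 = 11620 yr.

11600 yr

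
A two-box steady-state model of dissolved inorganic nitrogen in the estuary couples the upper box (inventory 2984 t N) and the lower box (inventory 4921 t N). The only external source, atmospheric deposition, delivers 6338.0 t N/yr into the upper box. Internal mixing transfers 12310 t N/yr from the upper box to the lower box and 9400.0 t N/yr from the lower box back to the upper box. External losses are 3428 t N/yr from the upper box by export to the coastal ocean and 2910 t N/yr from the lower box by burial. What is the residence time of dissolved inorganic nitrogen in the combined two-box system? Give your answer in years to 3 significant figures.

1.25 yr

For the system as a whole, the A↔B exchange is internal and contributes nothing to the throughput; only the external sinks remove mass.
M_total = 2984 + 4921 = 7905.0 t N.
ΣF_external_out = 3428 + 2910 = 6338.0 t N/yr.
τ = M_total / ΣF_ext = 7905.0 / 6338.0 = 1.247 yr.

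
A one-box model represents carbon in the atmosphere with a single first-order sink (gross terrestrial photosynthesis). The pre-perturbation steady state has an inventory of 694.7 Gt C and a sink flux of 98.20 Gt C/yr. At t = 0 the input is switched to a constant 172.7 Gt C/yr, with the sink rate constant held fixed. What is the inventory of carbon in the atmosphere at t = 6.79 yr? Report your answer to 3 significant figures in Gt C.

1020 Gt C

τ = M₀/F₀ = 694.7/98.20 = 7.074 yr; rate constant k = 1/τ.
New steady state M_∞ = F₁/k = F₁·τ = 172.7 × 7.074 = 1221.7 Gt C.
M(t) = M_∞ + (M₀ − M_∞)·e^(−t/τ); t/τ = 6.79/7.074 = 0.9598, so e^(−t/τ) = 0.3830.
M(t) = 1221.7 − 527.0 × 0.3830 = 1019.9 Gt C.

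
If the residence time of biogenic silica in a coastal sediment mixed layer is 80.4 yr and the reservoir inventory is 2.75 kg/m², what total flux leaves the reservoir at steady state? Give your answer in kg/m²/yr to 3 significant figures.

0.0342 kg/m²/yr

F = M / τ = 2.75 / 80.4 = 0.03420 kg/m²/yr.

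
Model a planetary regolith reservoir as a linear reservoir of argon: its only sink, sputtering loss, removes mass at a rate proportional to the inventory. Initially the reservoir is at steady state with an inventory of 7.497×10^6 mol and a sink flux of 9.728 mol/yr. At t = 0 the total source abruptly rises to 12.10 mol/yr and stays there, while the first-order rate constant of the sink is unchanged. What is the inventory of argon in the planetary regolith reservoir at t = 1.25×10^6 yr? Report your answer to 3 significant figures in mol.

The sink rate constant is k = F₀/M₀ = 9.728/7.497×10^6 = 1.298×10^-6 yr⁻¹.
Solving dM/dt = F₁ − kM with M(0) = M₀ gives M(t) = F₁/k + (M₀ − F₁/k)·e^(−kt).
F₁/k = 12.10/1.298×10^-6 = 9.3250×10^6 mol; kt = 1.298×10^-6 × 1.25×10^6 = 1.622, e^(−kt) = 0.1975.
M(1.25×10^6) = 9.3250×10^6 + (7.497×10^6 − 9.3250×10^6) × 0.1975 = 9.3250×10^6 − 361000 = 8.9640×10^6 mol.

8.96×10^6 mol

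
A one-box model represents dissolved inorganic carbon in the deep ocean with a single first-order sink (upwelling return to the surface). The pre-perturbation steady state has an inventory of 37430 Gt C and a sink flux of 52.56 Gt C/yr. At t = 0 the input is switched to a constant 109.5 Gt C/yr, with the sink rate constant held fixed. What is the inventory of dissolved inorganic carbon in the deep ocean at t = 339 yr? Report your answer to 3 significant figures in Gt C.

52800 Gt C

The sink rate constant is k = F₀/M₀ = 52.56/37430 = 0.001404 yr⁻¹.
Solving dM/dt = F₁ − kM with M(0) = M₀ gives M(t) = F₁/k + (M₀ − F₁/k)·e^(−kt).
F₁/k = 109.5/0.001404 = 77979 Gt C; kt = 0.001404 × 339 = 0.4760, e^(−kt) = 0.6212.
M(339) = 77979 + (37430 − 77979) × 0.6212 = 77979 − 25190 = 52788 Gt C.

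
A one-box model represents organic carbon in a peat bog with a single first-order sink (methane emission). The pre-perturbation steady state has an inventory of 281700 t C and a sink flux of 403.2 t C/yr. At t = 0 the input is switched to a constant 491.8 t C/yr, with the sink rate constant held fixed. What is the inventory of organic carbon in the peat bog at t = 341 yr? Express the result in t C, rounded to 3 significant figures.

306000 t C

The sink rate constant is k = F₀/M₀ = 403.2/281700 = 0.001431 yr⁻¹.
Solving dM/dt = F₁ − kM with M(0) = M₀ gives M(t) = F₁/k + (M₀ − F₁/k)·e^(−kt).
F₁/k = 491.8/0.001431 = 343600 t C; kt = 0.001431 × 341 = 0.4881, e^(−kt) = 0.6138.
M(341) = 343600 + (281700 − 343600) × 0.6138 = 343600 − 38000 = 305610 t C.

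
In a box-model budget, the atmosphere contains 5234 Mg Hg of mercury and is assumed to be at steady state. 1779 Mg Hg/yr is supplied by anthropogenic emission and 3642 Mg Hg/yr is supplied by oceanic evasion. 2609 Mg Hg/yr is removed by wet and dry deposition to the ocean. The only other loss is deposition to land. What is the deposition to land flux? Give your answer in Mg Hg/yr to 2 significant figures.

2800 Mg Hg/yr

At steady state ΣF_in = ΣF_out.
ΣF_in = 1779 + 3642 = 5421.0 Mg Hg/yr.
Deposition to land flux = ΣF_in − (2609) = 5421.0 − 2609 = 2812 Mg Hg/yr.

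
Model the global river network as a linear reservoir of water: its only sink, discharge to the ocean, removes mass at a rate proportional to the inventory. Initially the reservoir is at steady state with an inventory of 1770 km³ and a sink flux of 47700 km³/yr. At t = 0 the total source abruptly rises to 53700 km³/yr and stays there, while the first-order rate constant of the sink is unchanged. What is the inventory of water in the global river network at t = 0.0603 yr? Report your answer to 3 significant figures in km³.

1950 km³

τ = M₀/F₀ = 1770/47700 = 0.03711 yr; rate constant k = 1/τ.
New steady state M_∞ = F₁/k = F₁·τ = 53700 × 0.03711 = 1992.6 km³.
M(t) = M_∞ + (M₀ − M_∞)·e^(−t/τ); t/τ = 0.0603/0.03711 = 1.625, so e^(−t/τ) = 0.1969.
M(t) = 1992.6 − 222.6 × 0.1969 = 1948.8 km³.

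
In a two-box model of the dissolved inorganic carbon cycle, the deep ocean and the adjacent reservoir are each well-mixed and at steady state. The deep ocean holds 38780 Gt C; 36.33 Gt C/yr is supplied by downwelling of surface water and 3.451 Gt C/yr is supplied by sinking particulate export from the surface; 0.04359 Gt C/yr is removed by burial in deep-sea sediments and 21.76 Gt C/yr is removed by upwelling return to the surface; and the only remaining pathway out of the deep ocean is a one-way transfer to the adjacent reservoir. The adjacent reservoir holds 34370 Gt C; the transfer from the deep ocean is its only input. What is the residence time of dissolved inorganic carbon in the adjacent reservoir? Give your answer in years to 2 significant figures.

Balance the deep ocean: ΣF_in = 36.33 + 3.451 = 39.781 Gt C/yr.
Transfer to the adjacent reservoir = ΣF_in − (0.04359 + 21.76) = 17.977 Gt C/yr.
At steady state the output of the adjacent reservoir equals its input, 17.977 Gt C/yr.
τ = M / F = 34370 / 17.977 = 1912 yr.

1900 yr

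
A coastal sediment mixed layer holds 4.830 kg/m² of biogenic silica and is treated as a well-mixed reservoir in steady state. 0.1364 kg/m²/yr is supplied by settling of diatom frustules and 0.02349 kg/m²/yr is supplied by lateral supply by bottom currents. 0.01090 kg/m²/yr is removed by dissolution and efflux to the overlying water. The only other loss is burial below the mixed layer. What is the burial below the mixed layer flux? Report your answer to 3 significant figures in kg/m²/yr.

At steady state ΣF_in = ΣF_out.
ΣF_in = 0.1364 + 0.02349 = 0.15989 kg/m²/yr.
Burial below the mixed layer flux = ΣF_in − (0.01090) = 0.15989 − 0.01090 = 0.1490 kg/m²/yr.

0.149 kg/m²/yr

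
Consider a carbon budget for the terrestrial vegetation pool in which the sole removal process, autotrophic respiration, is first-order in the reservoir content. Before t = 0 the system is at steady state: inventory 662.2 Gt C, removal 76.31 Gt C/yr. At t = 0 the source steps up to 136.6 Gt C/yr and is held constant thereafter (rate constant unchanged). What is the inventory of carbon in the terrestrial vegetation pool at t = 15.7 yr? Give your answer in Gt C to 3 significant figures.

1100 Gt C

The sink rate constant is k = F₀/M₀ = 76.31/662.2 = 0.1152 yr⁻¹.
Solving dM/dt = F₁ − kM with M(0) = M₀ gives M(t) = F₁/k + (M₀ − F₁/k)·e^(−kt).
F₁/k = 136.6/0.1152 = 1185.4 Gt C; kt = 0.1152 × 15.7 = 1.809, e^(−kt) = 0.1638.
M(15.7) = 1185.4 + (662.2 − 1185.4) × 0.1638 = 1185.4 − 85.69 = 1099.7 Gt C.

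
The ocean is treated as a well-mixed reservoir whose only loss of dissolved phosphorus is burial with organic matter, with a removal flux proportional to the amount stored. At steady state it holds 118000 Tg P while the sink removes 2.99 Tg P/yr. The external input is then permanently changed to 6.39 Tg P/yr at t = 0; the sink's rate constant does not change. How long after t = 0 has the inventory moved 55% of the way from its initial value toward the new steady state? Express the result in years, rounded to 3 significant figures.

31500 yr

τ = M₀/F₀ = 118000/2.99 = 39460 yr.
The remaining gap fraction is e^(−t/τ); 55% covered ⇒ e^(−t/τ) = 0.450.
t = −τ ln(0.450) = 39460 × 0.7985 = 31510 yr.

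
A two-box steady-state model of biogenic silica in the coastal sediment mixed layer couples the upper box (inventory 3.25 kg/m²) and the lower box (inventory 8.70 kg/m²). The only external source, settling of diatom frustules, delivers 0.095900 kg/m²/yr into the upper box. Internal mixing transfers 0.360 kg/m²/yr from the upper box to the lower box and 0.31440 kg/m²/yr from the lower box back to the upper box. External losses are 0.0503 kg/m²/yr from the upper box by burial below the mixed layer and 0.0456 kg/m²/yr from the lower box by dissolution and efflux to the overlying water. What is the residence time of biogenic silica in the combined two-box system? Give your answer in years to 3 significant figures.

Residence time in the combined system uses the total inventory and the total *external* removal — internal exchanges between the two boxes cancel.
M_total = 3.25 + 8.70 = 11.950 kg/m².
ΣF_external_out = 0.0503 + 0.0456 = 0.095900 kg/m²/yr.
τ = M_total / ΣF_ext = 11.950 / 0.095900 = 124.6 yr.

125 yr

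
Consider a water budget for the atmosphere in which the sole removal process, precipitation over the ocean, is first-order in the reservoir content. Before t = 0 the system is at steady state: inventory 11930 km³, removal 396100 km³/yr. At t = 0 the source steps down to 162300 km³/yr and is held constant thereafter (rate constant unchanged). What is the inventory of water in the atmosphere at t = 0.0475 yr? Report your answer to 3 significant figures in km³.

Residence time τ = M₀/F₀ = 0.03012 yr. The eventual steady state is M_∞ = M₀·(F₁/F₀) = 11930 × 162300/396100 = 4888.3 km³.
The anomaly ΔM(t) = M(t) − M_∞ decays as ΔM₀·e^(−t/τ) with ΔM₀ = 11930 − 4888.3 = 7042 km³.
At t = 0.0475 yr, e^(−t/τ) = e^(−1.577) = 0.2066, so ΔM = 1455 km³ and M = 4888.3 + 1455 = 6342.9 km³.

6340 km³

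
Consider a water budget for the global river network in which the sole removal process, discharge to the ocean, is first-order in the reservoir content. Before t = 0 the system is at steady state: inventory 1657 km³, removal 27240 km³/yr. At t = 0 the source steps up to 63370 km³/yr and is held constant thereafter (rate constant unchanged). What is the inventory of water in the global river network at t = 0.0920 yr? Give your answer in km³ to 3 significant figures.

The sink rate constant is k = F₀/M₀ = 27240/1657 = 16.44 yr⁻¹.
Solving dM/dt = F₁ − kM with M(0) = M₀ gives M(t) = F₁/k + (M₀ − F₁/k)·e^(−kt).
F₁/k = 63370/16.44 = 3854.8 km³; kt = 16.44 × 0.0920 = 1.512, e^(−kt) = 0.2204.
M(0.0920) = 3854.8 + (1657 − 3854.8) × 0.2204 = 3854.8 − 484.3 = 3370.4 km³.

3370 km³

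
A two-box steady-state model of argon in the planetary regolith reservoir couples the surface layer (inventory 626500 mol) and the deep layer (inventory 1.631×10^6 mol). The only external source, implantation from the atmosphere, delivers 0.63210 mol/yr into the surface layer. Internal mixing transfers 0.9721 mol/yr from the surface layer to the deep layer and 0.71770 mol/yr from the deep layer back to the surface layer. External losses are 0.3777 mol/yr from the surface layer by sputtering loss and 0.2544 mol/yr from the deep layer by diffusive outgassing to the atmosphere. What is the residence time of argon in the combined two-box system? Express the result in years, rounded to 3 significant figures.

3.57×10^6 yr

Residence time in the combined system uses the total inventory and the total *external* removal — internal exchanges between the two boxes cancel.
M_total = 626500 + 1.631×10^6 = 2.2575×10^6 mol.
ΣF_external_out = 0.3777 + 0.2544 = 0.63210 mol/yr.
τ = M_total / ΣF_ext = 2.2575×10^6 / 0.63210 = 3.571×10^6 yr.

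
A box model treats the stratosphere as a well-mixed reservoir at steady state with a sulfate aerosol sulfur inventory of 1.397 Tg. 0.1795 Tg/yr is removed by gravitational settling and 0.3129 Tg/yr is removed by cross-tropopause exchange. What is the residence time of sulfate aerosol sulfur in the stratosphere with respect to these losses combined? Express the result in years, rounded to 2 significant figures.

2.8 yr

Total removal = 0.1795 + 0.3129 = 0.49240 Tg/yr.
τ = M / ΣF_out = 1.397 / 0.49240 = 2.837 yr.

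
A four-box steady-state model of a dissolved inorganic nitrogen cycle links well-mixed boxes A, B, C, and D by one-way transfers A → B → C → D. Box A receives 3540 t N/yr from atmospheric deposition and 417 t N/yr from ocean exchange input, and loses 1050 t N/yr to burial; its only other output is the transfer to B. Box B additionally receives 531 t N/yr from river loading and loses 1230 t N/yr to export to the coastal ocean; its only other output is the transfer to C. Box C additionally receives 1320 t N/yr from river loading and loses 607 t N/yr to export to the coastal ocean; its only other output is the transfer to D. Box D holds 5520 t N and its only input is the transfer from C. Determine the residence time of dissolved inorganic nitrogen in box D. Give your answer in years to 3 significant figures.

Box A: F(A→B) = (3540 + 417) − 1050 = 2907.0 t N/yr.
Box B: F(B→C) = (2907.0 + 531) − 1230 = 2208.0 t N/yr.
Box C: F(C→D) = (2208.0 + 1320) − 607 = 2921.0 t N/yr.
Box D throughput = its input = 2921.0 t N/yr; τ = 5520 / 2921.0 = 1.890 yr.

1.89 yr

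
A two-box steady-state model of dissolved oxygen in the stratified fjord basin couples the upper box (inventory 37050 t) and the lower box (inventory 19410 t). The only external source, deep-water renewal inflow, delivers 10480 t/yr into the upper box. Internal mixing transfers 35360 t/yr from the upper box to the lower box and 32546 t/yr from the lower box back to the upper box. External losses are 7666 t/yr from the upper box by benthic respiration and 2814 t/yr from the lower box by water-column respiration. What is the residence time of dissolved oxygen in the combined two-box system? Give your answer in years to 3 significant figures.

Residence time in the combined system uses the total inventory and the total *external* removal — internal exchanges between the two boxes cancel.
M_total = 37050 + 19410 = 56460 t.
ΣF_external_out = 7666 + 2814 = 10480 t/yr.
τ = M_total / ΣF_ext = 56460 / 10480 = 5.387 yr.

5.39 yr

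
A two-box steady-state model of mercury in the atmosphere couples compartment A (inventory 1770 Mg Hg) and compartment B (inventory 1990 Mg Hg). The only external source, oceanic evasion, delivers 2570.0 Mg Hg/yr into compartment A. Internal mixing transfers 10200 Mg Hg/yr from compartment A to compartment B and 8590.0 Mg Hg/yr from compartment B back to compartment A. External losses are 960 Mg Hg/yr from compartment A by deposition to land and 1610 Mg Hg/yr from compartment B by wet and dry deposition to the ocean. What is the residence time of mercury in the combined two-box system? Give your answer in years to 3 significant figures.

1.46 yr

Treat the two boxes together as one reservoir: the mixing fluxes between them are internal recycling, so τ = ΣM / Σ(external losses).
M_total = 1770 + 1990 = 3760.0 Mg Hg.
ΣF_external_out = 960 + 1610 = 2570.0 Mg Hg/yr.
τ = M_total / ΣF_ext = 3760.0 / 2570.0 = 1.463 yr.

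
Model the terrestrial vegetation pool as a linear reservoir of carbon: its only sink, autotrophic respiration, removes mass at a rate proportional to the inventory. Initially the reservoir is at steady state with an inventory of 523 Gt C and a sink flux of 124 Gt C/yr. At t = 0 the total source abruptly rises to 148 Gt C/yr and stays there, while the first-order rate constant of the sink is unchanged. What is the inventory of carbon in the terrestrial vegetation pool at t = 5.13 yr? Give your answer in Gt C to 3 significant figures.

594 Gt C

Residence time τ = M₀/F₀ = 4.218 yr. The eventual steady state is M_∞ = M₀·(F₁/F₀) = 523 × 148/124 = 624.23 Gt C.
The anomaly ΔM(t) = M(t) − M_∞ decays as ΔM₀·e^(−t/τ) with ΔM₀ = 523 − 624.23 = −101.2 Gt C.
At t = 5.13 yr, e^(−t/τ) = e^(−1.216) = 0.2963, so ΔM = −30.00 Gt C and M = 624.23 − 30.00 = 594.23 Gt C.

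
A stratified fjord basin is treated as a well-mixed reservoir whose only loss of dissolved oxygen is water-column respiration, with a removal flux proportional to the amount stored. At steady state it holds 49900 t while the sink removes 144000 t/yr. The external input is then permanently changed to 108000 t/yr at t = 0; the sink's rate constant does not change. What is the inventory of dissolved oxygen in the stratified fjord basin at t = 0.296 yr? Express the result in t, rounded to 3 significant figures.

42700 t

τ = M₀/F₀ = 49900/144000 = 0.3465 yr; rate constant k = 1/τ.
New steady state M_∞ = F₁/k = F₁·τ = 108000 × 0.3465 = 37425 t.
M(t) = M_∞ + (M₀ − M_∞)·e^(−t/τ); t/τ = 0.296/0.3465 = 0.8542, so e^(−t/τ) = 0.4256.
M(t) = 37425 + 12480 × 0.4256 = 42735 t.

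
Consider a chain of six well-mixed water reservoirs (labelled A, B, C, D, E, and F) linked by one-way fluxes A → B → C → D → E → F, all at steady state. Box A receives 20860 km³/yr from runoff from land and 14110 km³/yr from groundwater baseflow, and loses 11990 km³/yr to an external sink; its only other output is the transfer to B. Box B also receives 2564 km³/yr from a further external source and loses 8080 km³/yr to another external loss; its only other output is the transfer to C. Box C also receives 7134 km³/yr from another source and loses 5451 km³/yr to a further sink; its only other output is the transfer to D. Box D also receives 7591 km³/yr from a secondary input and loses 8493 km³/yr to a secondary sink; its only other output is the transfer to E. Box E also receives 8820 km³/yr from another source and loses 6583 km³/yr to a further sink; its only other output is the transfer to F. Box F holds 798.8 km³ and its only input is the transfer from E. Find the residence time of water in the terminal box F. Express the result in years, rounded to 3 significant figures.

Box A: F(A→B) = (20860 + 14110) − 11990 = 22980 km³/yr.
Box B: F(B→C) = (22980 + 2564) − 8080 = 17464 km³/yr.
Box C: F(C→D) = (17464 + 7134) − 5451 = 19147 km³/yr.
Box D: F(D→E) = (19147 + 7591) − 8493 = 18245 km³/yr.
Box E: F(E→F) = (18245 + 8820) − 6583 = 20482 km³/yr.
Box F throughput = its input = 20482 km³/yr; τ = 798.8 / 20482 = 0.03900 yr.

0.0390 yr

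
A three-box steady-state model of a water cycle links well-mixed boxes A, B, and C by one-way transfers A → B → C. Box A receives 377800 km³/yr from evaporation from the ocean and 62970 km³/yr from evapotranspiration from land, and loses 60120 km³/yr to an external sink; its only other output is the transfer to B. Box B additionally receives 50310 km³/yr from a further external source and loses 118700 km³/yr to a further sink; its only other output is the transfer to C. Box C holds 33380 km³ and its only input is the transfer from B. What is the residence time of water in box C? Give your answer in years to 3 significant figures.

Box A: F(A→B) = (377800 + 62970) − 60120 = 380650 km³/yr.
Box B: F(B→C) = (380650 + 50310) − 118700 = 312260 km³/yr.
Box C throughput = its input = 312260 km³/yr; τ = 33380 / 312260 = 0.1069 yr.

0.107 yr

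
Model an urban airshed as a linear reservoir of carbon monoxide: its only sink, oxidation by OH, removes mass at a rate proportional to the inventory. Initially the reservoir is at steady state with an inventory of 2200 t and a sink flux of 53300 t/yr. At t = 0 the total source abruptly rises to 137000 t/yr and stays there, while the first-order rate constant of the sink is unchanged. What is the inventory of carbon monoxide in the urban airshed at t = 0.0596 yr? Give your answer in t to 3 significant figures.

The sink rate constant is k = F₀/M₀ = 53300/2200 = 24.23 yr⁻¹.
Solving dM/dt = F₁ − kM with M(0) = M₀ gives M(t) = F₁/k + (M₀ − F₁/k)·e^(−kt).
F₁/k = 137000/24.23 = 5654.8 t; kt = 24.23 × 0.0596 = 1.444, e^(−kt) = 0.2360.
M(0.0596) = 5654.8 + (2200 − 5654.8) × 0.2360 = 5654.8 − 815.3 = 4839.5 t.

4840 t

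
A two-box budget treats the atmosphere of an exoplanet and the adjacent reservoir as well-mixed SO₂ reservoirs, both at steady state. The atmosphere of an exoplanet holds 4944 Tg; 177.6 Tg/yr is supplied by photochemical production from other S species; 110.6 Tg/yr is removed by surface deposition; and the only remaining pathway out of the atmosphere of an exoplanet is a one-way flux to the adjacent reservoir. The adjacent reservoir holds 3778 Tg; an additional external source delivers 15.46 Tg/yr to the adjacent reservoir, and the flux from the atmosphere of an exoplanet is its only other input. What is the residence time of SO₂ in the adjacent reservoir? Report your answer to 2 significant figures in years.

Balance the atmosphere of an exoplanet: ΣF_in = 177.60 Tg/yr.
Flux to the adjacent reservoir = ΣF_in − (110.6) = 67.000 Tg/yr.
Total input to the adjacent reservoir = 67.000 + 15.46 = 82.460 Tg/yr; at steady state this equals its total output.
τ = M / F = 3778 / 82.460 = 45.82 yr.

46 yr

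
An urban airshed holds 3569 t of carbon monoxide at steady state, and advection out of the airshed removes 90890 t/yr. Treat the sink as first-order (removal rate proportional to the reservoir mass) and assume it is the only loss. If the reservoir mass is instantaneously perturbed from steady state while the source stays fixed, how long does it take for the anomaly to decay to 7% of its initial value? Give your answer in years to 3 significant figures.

0.104 yr

For a linear reservoir the anomaly decays as exp(−t/τ) with τ = M/F = 3569/90890 = 0.03927 yr.
exp(−t/τ) = 0.07 ⇒ t = −τ ln(0.07) = 0.03927 × 2.659 = 0.1044 yr.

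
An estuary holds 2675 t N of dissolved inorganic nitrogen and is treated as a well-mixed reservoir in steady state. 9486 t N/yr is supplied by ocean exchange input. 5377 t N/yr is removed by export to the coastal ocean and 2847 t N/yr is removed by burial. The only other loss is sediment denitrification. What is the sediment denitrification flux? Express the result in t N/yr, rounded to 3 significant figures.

1260 t N/yr

At steady state ΣF_in = ΣF_out.
ΣF_in = 9486.0 t N/yr.
Sediment denitrification flux = ΣF_in − (5377 + 2847) = 9486.0 − 8224 = 1262 t N/yr.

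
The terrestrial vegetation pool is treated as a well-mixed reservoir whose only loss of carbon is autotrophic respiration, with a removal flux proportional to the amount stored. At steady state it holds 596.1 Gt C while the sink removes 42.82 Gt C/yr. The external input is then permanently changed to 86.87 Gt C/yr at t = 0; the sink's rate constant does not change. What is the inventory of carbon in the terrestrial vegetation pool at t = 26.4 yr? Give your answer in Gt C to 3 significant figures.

1120 Gt C

τ = M₀/F₀ = 596.1/42.82 = 13.92 yr; rate constant k = 1/τ.
New steady state M_∞ = F₁/k = F₁·τ = 86.87 × 13.92 = 1209.3 Gt C.
M(t) = M_∞ + (M₀ − M_∞)·e^(−t/τ); t/τ = 26.4/13.92 = 1.896, so e^(−t/τ) = 0.1501.
M(t) = 1209.3 − 613.2 × 0.1501 = 1117.3 Gt C.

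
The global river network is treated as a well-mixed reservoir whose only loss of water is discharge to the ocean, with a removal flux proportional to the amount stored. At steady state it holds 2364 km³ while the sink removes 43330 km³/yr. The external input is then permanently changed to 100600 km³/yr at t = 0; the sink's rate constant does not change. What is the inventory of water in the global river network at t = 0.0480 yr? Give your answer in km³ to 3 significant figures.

4190 km³

τ = M₀/F₀ = 2364/43330 = 0.05456 yr; rate constant k = 1/τ.
New steady state M_∞ = F₁/k = F₁·τ = 100600 × 0.05456 = 5488.5 km³.
M(t) = M_∞ + (M₀ − M_∞)·e^(−t/τ); t/τ = 0.0480/0.05456 = 0.8798, so e^(−t/τ) = 0.4149.
M(t) = 5488.5 − 3125 × 0.4149 = 4192.3 km³.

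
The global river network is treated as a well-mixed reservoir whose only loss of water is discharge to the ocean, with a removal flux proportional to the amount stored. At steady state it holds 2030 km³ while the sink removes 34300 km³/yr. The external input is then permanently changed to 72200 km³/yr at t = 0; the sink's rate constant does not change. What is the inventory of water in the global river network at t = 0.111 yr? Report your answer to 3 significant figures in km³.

Residence time τ = M₀/F₀ = 0.05918 yr. The eventual steady state is M_∞ = M₀·(F₁/F₀) = 2030 × 72200/34300 = 4273.1 km³.
The anomaly ΔM(t) = M(t) − M_∞ decays as ΔM₀·e^(−t/τ) with ΔM₀ = 2030 − 4273.1 = −2243 km³.
At t = 0.111 yr, e^(−t/τ) = e^(−1.876) = 0.1533, so ΔM = −343.8 km³ and M = 4273.1 − 343.8 = 3929.3 km³.

3930 km³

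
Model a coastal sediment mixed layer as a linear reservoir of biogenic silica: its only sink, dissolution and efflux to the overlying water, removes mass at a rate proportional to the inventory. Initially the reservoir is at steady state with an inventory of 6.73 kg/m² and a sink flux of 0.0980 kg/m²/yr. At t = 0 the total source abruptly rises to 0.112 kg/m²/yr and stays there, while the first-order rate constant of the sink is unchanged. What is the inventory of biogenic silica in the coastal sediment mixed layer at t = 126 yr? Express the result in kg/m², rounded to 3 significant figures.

The sink rate constant is k = F₀/M₀ = 0.0980/6.73 = 0.01456 yr⁻¹.
Solving dM/dt = F₁ − kM with M(0) = M₀ gives M(t) = F₁/k + (M₀ − F₁/k)·e^(−kt).
F₁/k = 0.112/0.01456 = 7.6914 kg/m²; kt = 0.01456 × 126 = 1.835, e^(−kt) = 0.1597.
M(126) = 7.6914 + (6.73 − 7.6914) × 0.1597 = 7.6914 − 0.1535 = 7.5379 kg/m².

7.54 kg/m²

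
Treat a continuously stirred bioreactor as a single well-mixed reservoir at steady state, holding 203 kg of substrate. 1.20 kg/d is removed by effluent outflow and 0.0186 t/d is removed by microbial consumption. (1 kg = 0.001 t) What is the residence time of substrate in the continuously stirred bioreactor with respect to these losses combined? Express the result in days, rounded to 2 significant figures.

Convert the microbial consumption flux: 0.0186 t/d = 18.60 kg/d.
Total removal = 1.200 + 18.60 = 19.800 kg/d.
τ = M / ΣF_out = 203 / 19.800 = 10.25 d.

10 d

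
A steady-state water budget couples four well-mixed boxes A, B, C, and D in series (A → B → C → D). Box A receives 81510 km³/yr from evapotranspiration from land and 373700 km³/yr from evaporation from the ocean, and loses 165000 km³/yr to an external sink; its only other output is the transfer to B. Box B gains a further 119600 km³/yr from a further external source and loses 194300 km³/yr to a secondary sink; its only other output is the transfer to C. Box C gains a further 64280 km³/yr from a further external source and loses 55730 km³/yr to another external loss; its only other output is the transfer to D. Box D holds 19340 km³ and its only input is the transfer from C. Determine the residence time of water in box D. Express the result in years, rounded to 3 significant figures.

Box A: F(A→B) = (81510 + 373700) − 165000 = 290210 km³/yr.
Box B: F(B→C) = (290210 + 119600) − 194300 = 215510 km³/yr.
Box C: F(C→D) = (215510 + 64280) − 55730 = 224060 km³/yr.
Box D throughput = its input = 224060 km³/yr; τ = 19340 / 224060 = 0.08632 yr.

0.0863 yr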